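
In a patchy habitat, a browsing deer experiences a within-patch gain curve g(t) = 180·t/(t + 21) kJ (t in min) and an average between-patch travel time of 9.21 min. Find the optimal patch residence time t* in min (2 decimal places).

Maximise g(t)/(T+t): set derivative to zero → g'(t)(T+t) = g(t).
g'(t) = 180·21/(t + 21)². Setting 180·21/(t+21)² = 180t/[(t+21)(9.21+t)] gives 21(9.21+t) = t(t+21), so t² = 21×9.21 = 193.4.
t* = √193.4 = 13.91 min.

13.91 min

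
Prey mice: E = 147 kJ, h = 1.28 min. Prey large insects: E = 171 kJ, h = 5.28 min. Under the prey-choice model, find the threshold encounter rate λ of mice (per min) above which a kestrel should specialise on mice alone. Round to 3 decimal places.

At the threshold, the rate on mice alone equals the profitability of large insects: λ·147/(1 + λ·1.28) = 171/5.28 = 32.39.
Rearranging, λ(147 − 32.39×1.28) = 32.39, so λ = 32.39/105.5 = 0.3068 per min.

0.307 per min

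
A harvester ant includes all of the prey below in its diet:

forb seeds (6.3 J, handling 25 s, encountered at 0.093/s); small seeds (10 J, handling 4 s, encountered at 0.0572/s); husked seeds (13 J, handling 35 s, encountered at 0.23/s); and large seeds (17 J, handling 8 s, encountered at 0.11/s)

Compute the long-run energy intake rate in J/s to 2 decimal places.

0.48 J/s

Energy encountered per unit search time: 0.093×6.3 + 0.0572×10 + 0.23×13 + 0.11×17 = 6.018 J/s.
Handling time per unit search time: 0.093×25 + 0.0572×4 + 0.23×35 + 0.11×8 = 11.48.
Rate = 6.018/(1 + 11.48) = 0.4821 J/s.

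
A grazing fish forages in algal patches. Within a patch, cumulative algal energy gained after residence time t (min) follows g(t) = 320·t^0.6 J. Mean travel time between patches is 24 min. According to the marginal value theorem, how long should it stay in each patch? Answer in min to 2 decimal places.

By the marginal value theorem, leave when the instantaneous gain rate g'(t) equals the habitat-wide average g(t)/(T + t).
g'(t) = 0.6·320·t^-0.4. Setting 0.6·320·t^-0.4 = 320·t^0.6/(24+t) gives 0.6(24+t) = t, so 0.40·t = 0.6×24.
t* = 0.6×24/0.40 = 36 min.

36.00 min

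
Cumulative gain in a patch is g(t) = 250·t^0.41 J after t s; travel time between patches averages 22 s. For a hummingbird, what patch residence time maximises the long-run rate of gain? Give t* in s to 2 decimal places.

By the marginal value theorem, leave when the instantaneous gain rate g'(t) equals the habitat-wide average g(t)/(T + t).
g'(t) = 0.41·250·t^-0.59. Setting 0.41·250·t^-0.59 = 250·t^0.41/(22+t) gives 0.41(22+t) = t, so 0.59·t = 0.41×22.
t* = 0.41×22/0.59 = 15.29 s.

15.29 s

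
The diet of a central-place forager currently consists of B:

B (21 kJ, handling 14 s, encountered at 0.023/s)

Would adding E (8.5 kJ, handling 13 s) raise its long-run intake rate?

Yes

On B alone, R = ΣλE/(1+Σλh) = 0.483/1.322 = 0.3654 kJ/s.
Profitability of E: 8.5/13 = 0.6538 kJ/s.
0.6538 > 0.3654, so adding E raises the average — include it.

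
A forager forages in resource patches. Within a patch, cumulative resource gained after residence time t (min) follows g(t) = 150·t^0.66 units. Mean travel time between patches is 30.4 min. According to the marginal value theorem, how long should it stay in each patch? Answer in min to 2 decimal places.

Optimal t* satisfies g'(t*) = g(t*)/(T + t*).
g'(t) = 0.66·150·t^-0.34. Setting 0.66·150·t^-0.34 = 150·t^0.66/(30.4+t) gives 0.66(30.4+t) = t, so 0.34·t = 0.66×30.4.
t* = 0.66×30.4/0.34 = 59.01 min.

59.01 min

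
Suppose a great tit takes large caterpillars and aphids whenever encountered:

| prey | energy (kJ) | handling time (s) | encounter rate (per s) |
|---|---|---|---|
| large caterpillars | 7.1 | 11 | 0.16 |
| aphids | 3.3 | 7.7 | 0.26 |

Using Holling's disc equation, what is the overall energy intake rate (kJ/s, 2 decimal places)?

R = Σλ_iE_i / (1 + Σλ_ih_i)
Numerator: 0.16×7.1 + 0.26×3.3 = 1.994
Denominator: 1 + 0.16×11 + 0.26×7.7 = 4.762
R = 1.994/4.762 = 0.4187 kJ/s

0.42 kJ/s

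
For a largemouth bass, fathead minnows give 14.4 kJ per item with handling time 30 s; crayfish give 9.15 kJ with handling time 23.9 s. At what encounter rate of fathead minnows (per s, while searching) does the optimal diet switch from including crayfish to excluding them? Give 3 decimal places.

At the threshold, the rate on fathead minnows alone equals the profitability of crayfish: λ·14.4/(1 + λ·30) = 9.15/23.9 = 0.3828.
Rearranging, λ(14.4 − 0.3828×30) = 0.3828, so λ = 0.3828/2.915 = 0.1314 per s.

0.131 per s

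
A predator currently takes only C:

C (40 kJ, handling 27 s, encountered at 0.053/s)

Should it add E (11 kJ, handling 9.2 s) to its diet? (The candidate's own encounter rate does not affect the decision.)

Current rate: (0.053×40)/(1 + 0.053×27) = 0.8721 kJ/s.
Profitability of E: 11/9.2 = 1.196 kJ/s.
Since 1.196 > R, including E increases the long-run rate.

Yes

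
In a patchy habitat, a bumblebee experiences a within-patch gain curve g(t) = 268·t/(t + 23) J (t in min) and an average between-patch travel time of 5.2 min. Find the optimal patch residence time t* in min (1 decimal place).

10.9 min

By the marginal value theorem, leave when the instantaneous gain rate g'(t) equals the habitat-wide average g(t)/(T + t).
g'(t) = 268·23/(t + 23)². Setting 268·23/(t+23)² = 268t/[(t+23)(5.2+t)] gives 23(5.2+t) = t(t+23), so t² = 23×5.2 = 119.6.
t* = √119.6 = 10.94 min.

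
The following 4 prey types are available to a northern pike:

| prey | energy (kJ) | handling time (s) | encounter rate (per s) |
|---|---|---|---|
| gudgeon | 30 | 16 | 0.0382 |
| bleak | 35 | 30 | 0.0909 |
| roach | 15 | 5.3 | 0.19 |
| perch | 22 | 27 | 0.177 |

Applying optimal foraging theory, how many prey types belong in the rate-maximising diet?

Profitabilities (E/h, kJ/s): roach 2.83, gudgeon 1.88, bleak 1.17, perch 0.815. Add prey in this order while the next type's profitability exceeds the intake rate on those already taken.
Rate on top 1: 1.42. gudgeon: 1.88 > 1.42 → include.
Rate on top 2: 1.526. bleak: 1.17 < 1.526 → exclude; stop.
Optimal diet: roach, gudgeon — 2 of 4 types.

2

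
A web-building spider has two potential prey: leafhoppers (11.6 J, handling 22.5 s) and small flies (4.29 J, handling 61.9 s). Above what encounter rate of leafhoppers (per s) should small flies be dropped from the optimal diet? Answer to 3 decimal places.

0.007 per s

Drop small flies once their profitability E₂/h₂ falls below the rate achievable on leafhoppers alone: E₂/h₂ = λE₁/(1 + λh₁).
Solve for λ: λE₁h₂ = E₂(1 + λh₁) → λ(E₁h₂ − E₂h₁) = E₂ → λ = E₂/(E₁h₂ − E₂h₁).
λ = 4.29/(11.6×61.9 − 4.29×22.5) = 4.29/621.5 = 0.006902 per s.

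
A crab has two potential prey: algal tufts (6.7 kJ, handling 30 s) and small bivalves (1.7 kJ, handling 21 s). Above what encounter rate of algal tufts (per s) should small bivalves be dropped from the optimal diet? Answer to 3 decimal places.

Drop small bivalves once their profitability E₂/h₂ falls below the rate achievable on algal tufts alone: E₂/h₂ = λE₁/(1 + λh₁).
Solve for λ: λE₁h₂ = E₂(1 + λh₁) → λ(E₁h₂ − E₂h₁) = E₂ → λ = E₂/(E₁h₂ − E₂h₁).
λ = 1.7/(6.7×21 − 1.7×30) = 1.7/89.7 = 0.01895 per s.

0.019 per s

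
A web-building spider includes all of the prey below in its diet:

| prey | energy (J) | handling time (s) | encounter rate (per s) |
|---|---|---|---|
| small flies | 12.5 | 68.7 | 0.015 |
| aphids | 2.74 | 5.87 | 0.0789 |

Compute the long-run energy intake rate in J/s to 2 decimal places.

R = Σλ_iE_i / (1 + Σλ_ih_i)
Numerator: 0.015×12.5 + 0.0789×2.74 = 0.4037
Denominator: 1 + 0.015×68.7 + 0.0789×5.87 = 2.494
R = 0.4037/2.494 = 0.1619 J/s

0.16 J/s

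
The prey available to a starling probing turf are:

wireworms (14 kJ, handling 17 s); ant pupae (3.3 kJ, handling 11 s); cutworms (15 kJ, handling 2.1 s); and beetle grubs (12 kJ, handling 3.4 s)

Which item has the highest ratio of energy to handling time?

cutworms

In descending order of E/h:
cutworms: 15/2.1 = 7.14 kJ/s
beetle grubs: 12/3.4 = 3.53 kJ/s
wireworms: 14/17 = 0.824 kJ/s
ant pupae: 3.3/11 = 0.3 kJ/s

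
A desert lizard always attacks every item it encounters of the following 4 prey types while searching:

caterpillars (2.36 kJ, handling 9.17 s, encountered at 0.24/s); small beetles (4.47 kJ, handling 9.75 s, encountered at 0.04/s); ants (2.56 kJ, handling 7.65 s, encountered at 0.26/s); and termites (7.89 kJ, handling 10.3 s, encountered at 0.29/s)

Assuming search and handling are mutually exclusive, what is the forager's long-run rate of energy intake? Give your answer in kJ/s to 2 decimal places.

0.43 kJ/s

R = (0.24×2.36 + 0.04×4.47 + 0.26×2.56 + 0.29×7.89) / (1 + 0.24×9.17 + 0.04×9.75 + 0.26×7.65 + 0.29×10.3) = 3.699/8.567 = 0.4318 kJ/s.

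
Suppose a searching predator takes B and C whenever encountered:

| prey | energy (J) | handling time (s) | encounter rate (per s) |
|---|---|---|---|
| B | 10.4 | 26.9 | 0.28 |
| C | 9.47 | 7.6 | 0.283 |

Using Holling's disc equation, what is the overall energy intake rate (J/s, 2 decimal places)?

R = Σλ_iE_i / (1 + Σλ_ih_i)
Numerator: 0.28×10.4 + 0.283×9.47 = 5.592
Denominator: 1 + 0.28×26.9 + 0.283×7.6 = 10.68
R = 5.592/10.68 = 0.5235 J/s

0.52 J/s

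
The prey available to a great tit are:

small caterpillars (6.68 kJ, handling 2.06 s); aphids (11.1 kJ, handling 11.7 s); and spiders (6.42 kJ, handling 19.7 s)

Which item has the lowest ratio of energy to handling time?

spiders

In descending order of E/h:
small caterpillars: 6.68/2.06 = 3.24 kJ/s
aphids: 11.1/11.7 = 0.949 kJ/s
spiders: 6.42/19.7 = 0.326 kJ/s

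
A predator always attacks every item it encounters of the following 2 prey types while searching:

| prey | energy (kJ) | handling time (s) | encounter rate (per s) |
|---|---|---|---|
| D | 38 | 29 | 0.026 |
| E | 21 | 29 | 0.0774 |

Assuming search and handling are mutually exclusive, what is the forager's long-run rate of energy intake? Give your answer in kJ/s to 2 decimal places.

R = (0.026×38 + 0.0774×21) / (1 + 0.026×29 + 0.0774×29) = 2.613/3.999 = 0.6536 kJ/s.

0.65 kJ/s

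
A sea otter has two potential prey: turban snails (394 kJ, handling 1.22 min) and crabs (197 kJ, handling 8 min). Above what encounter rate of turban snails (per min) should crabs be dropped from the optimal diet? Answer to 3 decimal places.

The zero-one rule: include crabs iff E₂/h₂ > λE₁/(1+λh₁). Equality gives the switch point.
λE₁h₂ = E₂ + λE₂h₁ ⇒ λ = E₂/(E₁h₂ − E₂h₁) = 197/(3152 − 240.3) = 0.06766 per min.

0.068 per min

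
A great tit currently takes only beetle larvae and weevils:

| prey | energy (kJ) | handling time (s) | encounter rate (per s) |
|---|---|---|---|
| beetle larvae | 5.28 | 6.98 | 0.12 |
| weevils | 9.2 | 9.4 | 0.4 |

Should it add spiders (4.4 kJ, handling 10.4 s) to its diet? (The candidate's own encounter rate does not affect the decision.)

Current rate: (0.12×5.28 + 0.4×9.2)/(1 + 0.12×6.98 + 0.4×9.4) = 0.7706 kJ/s.
Profitability of spiders: 4.4/10.4 = 0.4231 kJ/s.
0.4231 < 0.7706, so adding spiders would lower the average — exclude it.

No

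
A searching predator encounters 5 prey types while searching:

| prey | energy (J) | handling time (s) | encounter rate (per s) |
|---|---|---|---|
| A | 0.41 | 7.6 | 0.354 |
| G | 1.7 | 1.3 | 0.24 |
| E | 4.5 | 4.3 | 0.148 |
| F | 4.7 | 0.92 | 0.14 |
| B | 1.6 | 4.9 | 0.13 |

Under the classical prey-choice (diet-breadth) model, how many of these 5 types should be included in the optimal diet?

E/h in descending order: F 5.11, G 1.31, E 1.05, B 0.327, A 0.0539 J/s. The optimal diet is the largest prefix of this list for which every included type satisfies E_i/h_i > R on the types above it.
Rate on top 1: 0.5829. G: 1.31 > 0.5829 → include.
Rate on top 2: 0.7399. E: 1.05 > 0.7399 → include.
Rate on top 3: 0.8338. B: 0.327 < 0.8338 → exclude; stop.
Optimal diet: F, G, E — 3 of 5 types.

3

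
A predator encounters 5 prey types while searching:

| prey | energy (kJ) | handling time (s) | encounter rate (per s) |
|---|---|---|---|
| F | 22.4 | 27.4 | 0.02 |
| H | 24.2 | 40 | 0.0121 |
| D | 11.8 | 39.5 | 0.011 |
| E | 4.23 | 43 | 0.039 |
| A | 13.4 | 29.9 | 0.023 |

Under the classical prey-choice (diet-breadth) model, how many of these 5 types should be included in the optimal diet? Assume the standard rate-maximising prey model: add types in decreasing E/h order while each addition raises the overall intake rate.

Profitabilities (E/h, kJ/s): F 0.818, H 0.605, A 0.448, D 0.299, E 0.0984. Add prey in this order while the next type's profitability exceeds the intake rate on those already taken.
Rate on top 1: 0.2894. H: 0.605 > 0.2894 → include.
Rate on top 2: 0.3646. A: 0.448 > 0.3646 → include.
Rate on top 3: 0.3857. D: 0.299 < 0.3857 → exclude; stop.
Optimal diet: F, H, A — 3 of 5 types.

3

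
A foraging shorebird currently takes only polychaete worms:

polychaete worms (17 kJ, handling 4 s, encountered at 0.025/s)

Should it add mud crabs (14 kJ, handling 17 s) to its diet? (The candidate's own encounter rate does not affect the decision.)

On polychaete worms alone, R = ΣλE/(1+Σλh) = 0.425/1.1 = 0.3864 kJ/s.
mud crabs: E/h = 14/17 = 0.8235 kJ/s.
Since 0.8235 > R, including mud crabs increases the long-run rate.

Yes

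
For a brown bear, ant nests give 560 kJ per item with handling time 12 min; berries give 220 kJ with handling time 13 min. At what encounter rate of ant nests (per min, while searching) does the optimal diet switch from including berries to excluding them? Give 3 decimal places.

0.047 per min

At the threshold, the rate on ant nests alone equals the profitability of berries: λ·560/(1 + λ·12) = 220/13 = 16.92.
Rearranging, λ(560 − 16.92×12) = 16.92, so λ = 16.92/356.9 = 0.04741 per min.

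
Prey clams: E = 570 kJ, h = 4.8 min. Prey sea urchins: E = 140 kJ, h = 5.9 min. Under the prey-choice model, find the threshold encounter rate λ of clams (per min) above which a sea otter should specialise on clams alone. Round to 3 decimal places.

0.052 per min

At the threshold, the rate on clams alone equals the profitability of sea urchins: λ·570/(1 + λ·4.8) = 140/5.9 = 23.73.
Rearranging, λ(570 − 23.73×4.8) = 23.73, so λ = 23.73/456.1 = 0.05203 per min.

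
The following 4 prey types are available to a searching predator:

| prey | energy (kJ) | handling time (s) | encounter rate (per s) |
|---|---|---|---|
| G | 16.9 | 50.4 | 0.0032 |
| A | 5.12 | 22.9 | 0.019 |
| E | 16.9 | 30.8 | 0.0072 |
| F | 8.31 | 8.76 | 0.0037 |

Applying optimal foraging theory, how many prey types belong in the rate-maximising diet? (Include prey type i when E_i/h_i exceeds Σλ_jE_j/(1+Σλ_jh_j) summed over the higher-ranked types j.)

4

E/h in descending order: F 0.949, E 0.549, G 0.335, A 0.224 kJ/s. The optimal diet is the largest prefix of this list for which every included type satisfies E_i/h_i > R on the types above it.
Rate on top 1: 0.02978. E: 0.549 > 0.02978 → include.
Rate on top 2: 0.1215. G: 0.335 > 0.1215 → include.
Rate on top 3: 0.1459. A: 0.224 > 0.1459 → include.
Optimal diet: F, E, G, A — 4 of 4 types.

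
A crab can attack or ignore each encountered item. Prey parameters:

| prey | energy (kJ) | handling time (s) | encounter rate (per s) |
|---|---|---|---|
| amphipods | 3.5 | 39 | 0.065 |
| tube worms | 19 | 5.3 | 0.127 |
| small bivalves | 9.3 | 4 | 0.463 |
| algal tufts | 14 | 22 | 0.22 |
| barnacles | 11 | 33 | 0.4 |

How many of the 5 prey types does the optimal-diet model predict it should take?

2

Profitabilities (E/h, kJ/s): tube worms 3.58, small bivalves 2.33, algal tufts 0.636, barnacles 0.333, amphipods 0.0897. Add prey in this order while the next type's profitability exceeds the intake rate on those already taken.
Rate on top 1: 1.442. small bivalves: 2.33 > 1.442 → include.
Rate on top 2: 1.906. algal tufts: 0.636 < 1.906 → exclude; stop.
Optimal diet: tube worms, small bivalves — 2 of 5 types.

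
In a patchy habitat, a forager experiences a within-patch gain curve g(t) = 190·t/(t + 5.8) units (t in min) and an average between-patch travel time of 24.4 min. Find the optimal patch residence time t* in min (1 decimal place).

Optimal t* satisfies g'(t*) = g(t*)/(T + t*).
g'(t) = 190·5.8/(t + 5.8)². Setting 190·5.8/(t+5.8)² = 190t/[(t+5.8)(24.4+t)] gives 5.8(24.4+t) = t(t+5.8), so t² = 5.8×24.4 = 141.5.
t* = √141.5 = 11.9 min.

11.9 min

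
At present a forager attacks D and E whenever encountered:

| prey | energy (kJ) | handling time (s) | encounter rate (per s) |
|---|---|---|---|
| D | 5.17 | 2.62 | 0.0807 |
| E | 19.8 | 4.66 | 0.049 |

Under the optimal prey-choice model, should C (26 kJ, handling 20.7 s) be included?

On D and E alone, R = ΣλE/(1+Σλh) = 1.387/1.44 = 0.9636 kJ/s.
C: E/h = 26/20.7 = 1.256 kJ/s.
1.256 > 0.9636, so adding C raises the average — include it.

Yes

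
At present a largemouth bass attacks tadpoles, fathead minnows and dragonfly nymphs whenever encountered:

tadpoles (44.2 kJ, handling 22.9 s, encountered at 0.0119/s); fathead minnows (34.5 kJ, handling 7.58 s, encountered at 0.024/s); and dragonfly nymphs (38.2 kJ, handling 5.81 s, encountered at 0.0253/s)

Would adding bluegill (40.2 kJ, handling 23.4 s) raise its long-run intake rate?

Current rate: (0.0119×44.2 + 0.024×34.5 + 0.0253×38.2)/(1 + 0.0119×22.9 + 0.024×7.58 + 0.0253×5.81) = 1.449 kJ/s.
Profitability of bluegill: 40.2/23.4 = 1.718 kJ/s.
1.718 > 1.449, so adding bluegill raises the average — include it.

Yes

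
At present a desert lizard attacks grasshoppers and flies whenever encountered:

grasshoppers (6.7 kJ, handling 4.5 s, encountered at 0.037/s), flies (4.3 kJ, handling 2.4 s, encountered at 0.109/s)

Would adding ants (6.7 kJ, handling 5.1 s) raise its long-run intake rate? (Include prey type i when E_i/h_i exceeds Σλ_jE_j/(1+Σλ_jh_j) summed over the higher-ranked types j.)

Yes

On grasshoppers and flies alone, R = ΣλE/(1+Σλh) = 0.7166/1.428 = 0.5018 kJ/s.
Profitability of ants: 6.7/5.1 = 1.314 kJ/s.
1.314 > 0.5018, so adding ants raises the average — include it.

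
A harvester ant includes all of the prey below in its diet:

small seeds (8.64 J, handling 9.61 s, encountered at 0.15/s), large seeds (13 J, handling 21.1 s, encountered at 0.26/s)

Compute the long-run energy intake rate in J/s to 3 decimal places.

0.590 J/s

Energy encountered per unit search time: 0.15×8.64 + 0.26×13 = 4.676 J/s.
Handling time per unit search time: 0.15×9.61 + 0.26×21.1 = 6.928.
Rate = 4.676/(1 + 6.928) = 0.5898 J/s.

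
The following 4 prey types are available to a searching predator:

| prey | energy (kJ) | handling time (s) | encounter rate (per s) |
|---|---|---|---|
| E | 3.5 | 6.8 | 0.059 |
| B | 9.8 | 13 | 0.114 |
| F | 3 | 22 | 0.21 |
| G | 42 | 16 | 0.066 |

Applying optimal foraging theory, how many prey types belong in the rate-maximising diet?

1

E/h in descending order: G 2.62, B 0.754, E 0.515, F 0.136 kJ/s. The optimal diet is the largest prefix of this list for which every included type satisfies E_i/h_i > R on the types above it.
Rate on top 1: 1.348. B: 0.754 < 1.348 → exclude; stop.
Optimal diet: G — 1 of 4 types.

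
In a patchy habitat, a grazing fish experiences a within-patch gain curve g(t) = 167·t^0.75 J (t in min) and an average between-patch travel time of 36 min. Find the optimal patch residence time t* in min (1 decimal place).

By the marginal value theorem, leave when the instantaneous gain rate g'(t) equals the habitat-wide average g(t)/(T + t).
g'(t) = 0.75·167·t^-0.25. Setting 0.75·167·t^-0.25 = 167·t^0.75/(36+t) gives 0.75(36+t) = t, so 0.25·t = 0.75×36.
t* = 0.75×36/0.25 = 108 min.

108.0 min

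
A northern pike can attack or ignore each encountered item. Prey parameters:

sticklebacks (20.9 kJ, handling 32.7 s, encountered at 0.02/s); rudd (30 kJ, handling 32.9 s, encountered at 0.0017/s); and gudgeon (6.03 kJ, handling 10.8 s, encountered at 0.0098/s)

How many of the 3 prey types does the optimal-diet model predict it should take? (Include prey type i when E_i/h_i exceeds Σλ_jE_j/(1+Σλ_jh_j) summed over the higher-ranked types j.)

3

E/h in descending order: rudd 0.912, sticklebacks 0.639, gudgeon 0.558 kJ/s. The optimal diet is the largest prefix of this list for which every included type satisfies E_i/h_i > R on the types above it.
Rate on top 1: 0.0483. sticklebacks: 0.639 > 0.0483 → include.
Rate on top 2: 0.2743. gudgeon: 0.558 > 0.2743 → include.
Optimal diet: rudd, sticklebacks, gudgeon — 3 of 3 types.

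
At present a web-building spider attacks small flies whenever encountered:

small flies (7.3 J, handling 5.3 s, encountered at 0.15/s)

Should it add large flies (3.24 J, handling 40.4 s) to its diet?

Current rate: (0.15×7.3)/(1 + 0.15×5.3) = 0.61 J/s.
Profitability of large flies: 3.24/40.4 = 0.0802 J/s.
0.0802 < 0.61, so adding large flies would lower the average — exclude it.

No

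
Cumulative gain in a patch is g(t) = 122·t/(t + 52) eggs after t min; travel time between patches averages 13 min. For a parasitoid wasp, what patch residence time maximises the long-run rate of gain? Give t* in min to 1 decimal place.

Optimal t* satisfies g'(t*) = g(t*)/(T + t*).
g'(t) = 122·52/(t + 52)². Setting 122·52/(t+52)² = 122t/[(t+52)(13+t)] gives 52(13+t) = t(t+52), so t² = 52×13 = 676.
t* = √676 = 26 min.

26.0 min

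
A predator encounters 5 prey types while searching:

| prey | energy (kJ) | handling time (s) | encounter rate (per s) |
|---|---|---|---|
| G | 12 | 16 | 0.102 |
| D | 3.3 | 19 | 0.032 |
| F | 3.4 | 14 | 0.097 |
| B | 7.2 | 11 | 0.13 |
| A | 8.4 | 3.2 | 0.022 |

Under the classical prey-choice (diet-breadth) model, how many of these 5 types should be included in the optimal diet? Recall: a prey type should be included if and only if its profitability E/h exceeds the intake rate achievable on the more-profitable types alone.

3

Profitabilities (E/h, kJ/s): A 2.62, G 0.75, B 0.655, F 0.243, D 0.174. Add prey in this order while the next type's profitability exceeds the intake rate on those already taken.
Rate on top 1: 0.1726. G: 0.75 > 0.1726 → include.
Rate on top 2: 0.5213. B: 0.655 > 0.5213 → include.
Rate on top 3: 0.5674. F: 0.243 < 0.5674 → exclude; stop.
Optimal diet: A, G, B — 3 of 5 types.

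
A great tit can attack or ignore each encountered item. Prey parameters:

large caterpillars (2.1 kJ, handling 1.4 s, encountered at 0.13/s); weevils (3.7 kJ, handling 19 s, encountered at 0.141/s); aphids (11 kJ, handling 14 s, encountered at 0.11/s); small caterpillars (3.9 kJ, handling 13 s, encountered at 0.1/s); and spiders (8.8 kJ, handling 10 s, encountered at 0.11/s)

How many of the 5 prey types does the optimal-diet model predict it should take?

Rank by E/h (kJ/s): large caterpillars 1.5, spiders 0.88, aphids 0.786, small caterpillars 0.3, weevils 0.195. Include each in turn until the next type's E/h falls below the running intake rate.
Rate on top 1: 0.231. spiders: 0.88 > 0.231 → include.
Rate on top 2: 0.5438. aphids: 0.786 > 0.5438 → include.
Rate on top 3: 0.6413. small caterpillars: 0.3 < 0.6413 → exclude; stop.
Optimal diet: large caterpillars, spiders, aphids — 3 of 5 types.

3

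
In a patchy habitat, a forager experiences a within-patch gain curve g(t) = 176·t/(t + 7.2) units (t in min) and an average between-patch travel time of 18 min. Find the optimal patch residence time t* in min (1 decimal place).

Maximise g(t)/(T+t): set derivative to zero → g'(t)(T+t) = g(t).
g'(t) = 176·7.2/(t + 7.2)². Setting 176·7.2/(t+7.2)² = 176t/[(t+7.2)(18+t)] gives 7.2(18+t) = t(t+7.2), so t² = 7.2×18 = 129.6.
t* = √129.6 = 11.38 min.

11.4 min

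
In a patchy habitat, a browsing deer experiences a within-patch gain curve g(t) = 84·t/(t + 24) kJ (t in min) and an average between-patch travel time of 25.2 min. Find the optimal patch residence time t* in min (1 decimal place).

24.6 min

Optimal t* satisfies g'(t*) = g(t*)/(T + t*).
g'(t) = 84·24/(t + 24)². Setting 84·24/(t+24)² = 84t/[(t+24)(25.2+t)] gives 24(25.2+t) = t(t+24), so t² = 24×25.2 = 604.8.
t* = √604.8 = 24.59 min.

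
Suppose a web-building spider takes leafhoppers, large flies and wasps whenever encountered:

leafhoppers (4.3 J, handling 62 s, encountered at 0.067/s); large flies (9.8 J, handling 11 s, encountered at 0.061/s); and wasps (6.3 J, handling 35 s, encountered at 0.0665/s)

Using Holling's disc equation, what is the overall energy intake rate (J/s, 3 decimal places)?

0.160 J/s

Energy encountered per unit search time: 0.067×4.3 + 0.061×9.8 + 0.0665×6.3 = 1.305 J/s.
Handling time per unit search time: 0.067×62 + 0.061×11 + 0.0665×35 = 7.152.
Rate = 1.305/(1 + 7.152) = 0.1601 J/s.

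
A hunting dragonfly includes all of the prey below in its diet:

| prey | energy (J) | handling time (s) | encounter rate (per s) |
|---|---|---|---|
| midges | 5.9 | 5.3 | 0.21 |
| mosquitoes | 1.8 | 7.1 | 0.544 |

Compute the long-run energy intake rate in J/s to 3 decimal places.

R = (0.21×5.9 + 0.544×1.8) / (1 + 0.21×5.3 + 0.544×7.1) = 2.218/5.975 = 0.3712 J/s.

0.371 J/s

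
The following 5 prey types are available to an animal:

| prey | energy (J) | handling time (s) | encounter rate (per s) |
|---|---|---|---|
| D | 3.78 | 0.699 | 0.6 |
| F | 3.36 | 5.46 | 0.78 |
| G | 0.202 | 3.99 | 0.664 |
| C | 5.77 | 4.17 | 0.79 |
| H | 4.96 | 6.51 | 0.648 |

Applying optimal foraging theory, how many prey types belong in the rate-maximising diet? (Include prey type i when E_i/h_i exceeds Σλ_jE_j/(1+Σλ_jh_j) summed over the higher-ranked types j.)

1

Profitabilities (E/h, J/s): D 5.41, C 1.38, H 0.762, F 0.615, G 0.0506. Add prey in this order while the next type's profitability exceeds the intake rate on those already taken.
Rate on top 1: 1.598. C: 1.38 < 1.598 → exclude; stop.
Optimal diet: D — 1 of 5 types.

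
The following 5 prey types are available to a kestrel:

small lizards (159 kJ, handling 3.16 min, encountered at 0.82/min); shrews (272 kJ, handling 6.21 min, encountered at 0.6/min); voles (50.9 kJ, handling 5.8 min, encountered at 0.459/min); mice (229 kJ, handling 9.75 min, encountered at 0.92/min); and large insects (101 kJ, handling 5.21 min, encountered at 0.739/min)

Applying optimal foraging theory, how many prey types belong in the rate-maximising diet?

Profitabilities (E/h, kJ/min): small lizards 50.3, shrews 43.8, mice 23.5, large insects 19.4, voles 8.78. Add prey in this order while the next type's profitability exceeds the intake rate on those already taken.
Rate on top 1: 36.31. shrews: 43.8 > 36.31 → include.
Rate on top 2: 40.12. mice: 23.5 < 40.12 → exclude; stop.
Optimal diet: small lizards, shrews — 2 of 5 types.

2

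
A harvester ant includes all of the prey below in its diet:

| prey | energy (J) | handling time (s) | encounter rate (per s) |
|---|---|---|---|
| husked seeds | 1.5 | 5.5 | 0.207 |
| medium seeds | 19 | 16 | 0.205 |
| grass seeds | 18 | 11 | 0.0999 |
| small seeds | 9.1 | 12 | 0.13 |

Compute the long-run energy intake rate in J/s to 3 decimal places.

0.890 J/s

R = Σλ_iE_i / (1 + Σλ_ih_i)
Numerator: 0.207×1.5 + 0.205×19 + 0.0999×18 + 0.13×9.1 = 7.187
Denominator: 1 + 0.207×5.5 + 0.205×16 + 0.0999×11 + 0.13×12 = 8.077
R = 7.187/8.077 = 0.8897 J/s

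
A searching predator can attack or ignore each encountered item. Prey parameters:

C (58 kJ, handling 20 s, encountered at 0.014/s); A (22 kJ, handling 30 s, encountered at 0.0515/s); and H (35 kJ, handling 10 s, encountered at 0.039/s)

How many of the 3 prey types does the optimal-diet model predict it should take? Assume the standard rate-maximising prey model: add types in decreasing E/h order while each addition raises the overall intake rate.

Profitabilities (E/h, kJ/s): H 3.5, C 2.9, A 0.733. Add prey in this order while the next type's profitability exceeds the intake rate on those already taken.
Rate on top 1: 0.982. C: 2.9 > 0.982 → include.
Rate on top 2: 1.304. A: 0.733 < 1.304 → exclude; stop.
Optimal diet: H, C — 2 of 3 types.

2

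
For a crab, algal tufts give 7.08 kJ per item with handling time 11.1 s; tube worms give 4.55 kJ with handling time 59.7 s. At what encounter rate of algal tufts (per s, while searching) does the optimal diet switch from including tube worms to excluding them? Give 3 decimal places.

0.012 per s

Drop tube worms once their profitability E₂/h₂ falls below the rate achievable on algal tufts alone: E₂/h₂ = λE₁/(1 + λh₁).
Solve for λ: λE₁h₂ = E₂(1 + λh₁) → λ(E₁h₂ − E₂h₁) = E₂ → λ = E₂/(E₁h₂ − E₂h₁).
λ = 4.55/(7.08×59.7 − 4.55×11.1) = 4.55/372.2 = 0.01223 per s.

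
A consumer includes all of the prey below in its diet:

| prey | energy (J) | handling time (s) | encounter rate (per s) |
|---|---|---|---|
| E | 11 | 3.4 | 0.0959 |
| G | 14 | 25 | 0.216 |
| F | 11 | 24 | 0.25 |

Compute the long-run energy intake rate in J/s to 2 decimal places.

0.54 J/s

R = (0.0959×11 + 0.216×14 + 0.25×11) / (1 + 0.0959×3.4 + 0.216×25 + 0.25×24) = 6.829/12.73 = 0.5366 J/s.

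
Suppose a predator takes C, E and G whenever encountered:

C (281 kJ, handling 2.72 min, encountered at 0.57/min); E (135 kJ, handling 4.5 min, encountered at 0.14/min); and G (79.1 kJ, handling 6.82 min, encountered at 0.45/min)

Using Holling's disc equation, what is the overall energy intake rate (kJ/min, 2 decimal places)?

34.35 kJ/min

Energy encountered per unit search time: 0.57×281 + 0.14×135 + 0.45×79.1 = 214.7 kJ/min.
Handling time per unit search time: 0.57×2.72 + 0.14×4.5 + 0.45×6.82 = 5.249.
Rate = 214.7/(1 + 5.249) = 34.35 kJ/min.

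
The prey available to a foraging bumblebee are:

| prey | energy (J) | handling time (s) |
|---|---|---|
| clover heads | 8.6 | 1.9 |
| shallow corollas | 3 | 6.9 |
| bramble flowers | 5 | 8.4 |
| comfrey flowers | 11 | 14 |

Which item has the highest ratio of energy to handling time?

In descending order of E/h:
clover heads: 8.6/1.9 = 4.53 J/s
comfrey flowers: 11/14 = 0.786 J/s
bramble flowers: 5/8.4 = 0.595 J/s
shallow corollas: 3/6.9 = 0.435 J/s

clover heads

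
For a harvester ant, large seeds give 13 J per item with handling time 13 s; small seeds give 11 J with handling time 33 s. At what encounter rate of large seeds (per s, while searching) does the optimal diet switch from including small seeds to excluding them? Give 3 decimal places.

0.038 per s

The zero-one rule: include small seeds iff E₂/h₂ > λE₁/(1+λh₁). Equality gives the switch point.
λE₁h₂ = E₂ + λE₂h₁ ⇒ λ = E₂/(E₁h₂ − E₂h₁) = 11/(429 − 143) = 0.03846 per s.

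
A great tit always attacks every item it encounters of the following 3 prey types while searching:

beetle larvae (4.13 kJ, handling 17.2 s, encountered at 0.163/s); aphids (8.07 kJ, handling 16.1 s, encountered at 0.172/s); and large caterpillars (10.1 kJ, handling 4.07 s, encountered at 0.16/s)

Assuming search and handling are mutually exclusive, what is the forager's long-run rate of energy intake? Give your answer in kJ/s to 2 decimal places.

R = (0.163×4.13 + 0.172×8.07 + 0.16×10.1) / (1 + 0.163×17.2 + 0.172×16.1 + 0.16×4.07) = 3.677/7.224 = 0.509 kJ/s.

0.51 kJ/s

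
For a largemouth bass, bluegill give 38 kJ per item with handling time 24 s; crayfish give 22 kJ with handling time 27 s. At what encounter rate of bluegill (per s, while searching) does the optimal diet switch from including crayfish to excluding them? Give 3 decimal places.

Drop crayfish once their profitability E₂/h₂ falls below the rate achievable on bluegill alone: E₂/h₂ = λE₁/(1 + λh₁).
Solve for λ: λE₁h₂ = E₂(1 + λh₁) → λ(E₁h₂ − E₂h₁) = E₂ → λ = E₂/(E₁h₂ − E₂h₁).
λ = 22/(38×27 − 22×24) = 22/498 = 0.04418 per s.

0.044 per s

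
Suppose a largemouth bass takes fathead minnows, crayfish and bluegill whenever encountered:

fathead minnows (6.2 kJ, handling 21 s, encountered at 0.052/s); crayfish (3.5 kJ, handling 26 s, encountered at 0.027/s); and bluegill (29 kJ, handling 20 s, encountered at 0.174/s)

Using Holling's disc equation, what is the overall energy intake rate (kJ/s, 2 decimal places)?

0.87 kJ/s

R = (0.052×6.2 + 0.027×3.5 + 0.174×29) / (1 + 0.052×21 + 0.027×26 + 0.174×20) = 5.463/6.274 = 0.8707 kJ/s.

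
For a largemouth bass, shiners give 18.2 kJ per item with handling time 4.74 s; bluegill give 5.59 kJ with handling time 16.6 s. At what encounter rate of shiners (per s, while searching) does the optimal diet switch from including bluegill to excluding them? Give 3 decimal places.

0.020 per s

At the threshold, the rate on shiners alone equals the profitability of bluegill: λ·18.2/(1 + λ·4.74) = 5.59/16.6 = 0.3367.
Rearranging, λ(18.2 − 0.3367×4.74) = 0.3367, so λ = 0.3367/16.6 = 0.02028 per s.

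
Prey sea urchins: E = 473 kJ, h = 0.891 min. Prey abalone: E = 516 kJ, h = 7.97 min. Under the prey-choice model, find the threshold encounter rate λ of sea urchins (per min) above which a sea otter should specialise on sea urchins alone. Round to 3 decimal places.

0.156 per min

The zero-one rule: include abalone iff E₂/h₂ > λE₁/(1+λh₁). Equality gives the switch point.
λE₁h₂ = E₂ + λE₂h₁ ⇒ λ = E₂/(E₁h₂ − E₂h₁) = 516/(3770 − 459.8) = 0.1559 per min.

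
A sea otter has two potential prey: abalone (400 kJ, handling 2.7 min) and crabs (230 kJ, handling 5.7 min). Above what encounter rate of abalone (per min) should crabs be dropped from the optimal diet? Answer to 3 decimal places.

0.139 per min

At the threshold, the rate on abalone alone equals the profitability of crabs: λ·400/(1 + λ·2.7) = 230/5.7 = 40.35.
Rearranging, λ(400 − 40.35×2.7) = 40.35, so λ = 40.35/291.1 = 0.1386 per min.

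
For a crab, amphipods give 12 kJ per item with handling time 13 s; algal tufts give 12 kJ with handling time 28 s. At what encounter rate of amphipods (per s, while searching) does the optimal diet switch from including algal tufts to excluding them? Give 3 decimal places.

Drop algal tufts once their profitability E₂/h₂ falls below the rate achievable on amphipods alone: E₂/h₂ = λE₁/(1 + λh₁).
Solve for λ: λE₁h₂ = E₂(1 + λh₁) → λ(E₁h₂ − E₂h₁) = E₂ → λ = E₂/(E₁h₂ − E₂h₁).
λ = 12/(12×28 − 12×13) = 12/180 = 0.06667 per s.

0.067 per s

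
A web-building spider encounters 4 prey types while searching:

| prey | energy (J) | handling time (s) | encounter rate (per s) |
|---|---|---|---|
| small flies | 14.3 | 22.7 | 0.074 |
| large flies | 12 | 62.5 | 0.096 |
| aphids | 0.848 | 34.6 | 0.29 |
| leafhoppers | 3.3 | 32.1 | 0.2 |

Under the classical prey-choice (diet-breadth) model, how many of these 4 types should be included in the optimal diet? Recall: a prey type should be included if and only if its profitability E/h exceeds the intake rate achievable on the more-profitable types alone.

E/h in descending order: small flies 0.63, large flies 0.192, leafhoppers 0.103, aphids 0.0245 J/s. The optimal diet is the largest prefix of this list for which every included type satisfies E_i/h_i > R on the types above it.
Rate on top 1: 0.3949. large flies: 0.192 < 0.3949 → exclude; stop.
Optimal diet: small flies — 1 of 4 types.

1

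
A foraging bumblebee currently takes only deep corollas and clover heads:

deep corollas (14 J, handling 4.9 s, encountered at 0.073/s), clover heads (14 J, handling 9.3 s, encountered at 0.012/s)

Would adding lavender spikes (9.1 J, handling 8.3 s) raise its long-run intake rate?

Yes

On deep corollas and clover heads alone, R = ΣλE/(1+Σλh) = 1.19/1.469 = 0.8099 J/s.
Profitability of lavender spikes: 9.1/8.3 = 1.096 J/s.
1.096 > 0.8099, so adding lavender spikes raises the average — include it.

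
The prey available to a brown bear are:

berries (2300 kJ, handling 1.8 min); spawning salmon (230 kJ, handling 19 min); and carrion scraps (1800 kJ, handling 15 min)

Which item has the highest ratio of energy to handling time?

In descending order of E/h:
berries: 2300/1.8 = 1.28e+03 kJ/min
carrion scraps: 1800/15 = 120 kJ/min
spawning salmon: 230/19 = 12.1 kJ/min

berries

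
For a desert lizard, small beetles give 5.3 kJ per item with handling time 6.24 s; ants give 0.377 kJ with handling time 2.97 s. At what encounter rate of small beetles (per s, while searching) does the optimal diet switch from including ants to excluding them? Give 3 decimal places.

The zero-one rule: include ants iff E₂/h₂ > λE₁/(1+λh₁). Equality gives the switch point.
λE₁h₂ = E₂ + λE₂h₁ ⇒ λ = E₂/(E₁h₂ − E₂h₁) = 0.377/(15.74 − 2.352) = 0.02816 per s.

0.028 per s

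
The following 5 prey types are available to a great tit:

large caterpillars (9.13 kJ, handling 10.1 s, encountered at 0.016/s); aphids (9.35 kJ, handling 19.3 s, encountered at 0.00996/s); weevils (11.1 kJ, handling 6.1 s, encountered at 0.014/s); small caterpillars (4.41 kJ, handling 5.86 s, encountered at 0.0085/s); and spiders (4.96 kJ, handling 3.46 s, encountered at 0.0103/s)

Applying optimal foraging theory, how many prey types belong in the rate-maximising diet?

Profitabilities (E/h, kJ/s): weevils 1.82, spiders 1.43, large caterpillars 0.904, small caterpillars 0.753, aphids 0.484. Add prey in this order while the next type's profitability exceeds the intake rate on those already taken.
Rate on top 1: 0.1432. spiders: 1.43 > 0.1432 → include.
Rate on top 2: 0.1842. large caterpillars: 0.904 > 0.1842 → include.
Rate on top 3: 0.2749. small caterpillars: 0.753 > 0.2749 → include.
Rate on top 4: 0.2927. aphids: 0.484 > 0.2927 → include.
Optimal diet: weevils, spiders, large caterpillars, small caterpillars, aphids — 5 of 5 types.

5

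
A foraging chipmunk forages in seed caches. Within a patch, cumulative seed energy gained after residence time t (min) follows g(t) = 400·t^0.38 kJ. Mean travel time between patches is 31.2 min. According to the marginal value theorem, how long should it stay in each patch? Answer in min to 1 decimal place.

Maximise g(t)/(T+t): set derivative to zero → g'(t)(T+t) = g(t).
g'(t) = 0.38·400·t^-0.62. Setting 0.38·400·t^-0.62 = 400·t^0.38/(31.2+t) gives 0.38(31.2+t) = t, so 0.62·t = 0.38×31.2.
t* = 0.38×31.2/0.62 = 19.12 min.

19.1 min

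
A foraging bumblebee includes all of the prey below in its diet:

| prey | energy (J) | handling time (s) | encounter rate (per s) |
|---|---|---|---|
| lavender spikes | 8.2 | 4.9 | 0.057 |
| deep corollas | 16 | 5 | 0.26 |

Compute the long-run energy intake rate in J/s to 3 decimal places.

1.794 J/s

Energy encountered per unit search time: 0.057×8.2 + 0.26×16 = 4.627 J/s.
Handling time per unit search time: 0.057×4.9 + 0.26×5 = 1.579.
Rate = 4.627/(1 + 1.579) = 1.794 J/s.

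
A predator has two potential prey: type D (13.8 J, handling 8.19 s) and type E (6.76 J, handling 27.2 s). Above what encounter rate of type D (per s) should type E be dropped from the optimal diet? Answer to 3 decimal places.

Drop type E once their profitability E₂/h₂ falls below the rate achievable on type D alone: E₂/h₂ = λE₁/(1 + λh₁).
Solve for λ: λE₁h₂ = E₂(1 + λh₁) → λ(E₁h₂ − E₂h₁) = E₂ → λ = E₂/(E₁h₂ − E₂h₁).
λ = 6.76/(13.8×27.2 − 6.76×8.19) = 6.76/320 = 0.02113 per s.

0.021 per s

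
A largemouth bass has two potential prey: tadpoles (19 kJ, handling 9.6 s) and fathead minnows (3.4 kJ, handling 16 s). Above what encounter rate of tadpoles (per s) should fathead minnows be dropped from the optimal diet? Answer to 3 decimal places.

0.013 per s

At the threshold, the rate on tadpoles alone equals the profitability of fathead minnows: λ·19/(1 + λ·9.6) = 3.4/16 = 0.2125.
Rearranging, λ(19 − 0.2125×9.6) = 0.2125, so λ = 0.2125/16.96 = 0.01253 per s.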